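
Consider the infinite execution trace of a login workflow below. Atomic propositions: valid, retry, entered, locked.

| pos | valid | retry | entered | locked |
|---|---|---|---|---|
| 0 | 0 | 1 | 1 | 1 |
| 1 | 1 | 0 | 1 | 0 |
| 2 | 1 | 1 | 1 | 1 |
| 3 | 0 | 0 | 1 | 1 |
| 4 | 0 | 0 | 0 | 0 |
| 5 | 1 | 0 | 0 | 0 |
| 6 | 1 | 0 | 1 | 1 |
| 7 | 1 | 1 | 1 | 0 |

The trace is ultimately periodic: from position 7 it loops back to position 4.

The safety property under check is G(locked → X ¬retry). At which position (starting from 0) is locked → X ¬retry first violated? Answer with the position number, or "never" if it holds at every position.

6

Check locked → X ¬retry at each position in order: 0 ✓, 1 ✓, 2 ✓, 3 ✓, 4 ✓, 5 ✓.
At position 6 the labels are {entered, locked, valid} and the next position 7 has {entered, retry, valid}, so locked → X ¬retry is false there. This is the first violation.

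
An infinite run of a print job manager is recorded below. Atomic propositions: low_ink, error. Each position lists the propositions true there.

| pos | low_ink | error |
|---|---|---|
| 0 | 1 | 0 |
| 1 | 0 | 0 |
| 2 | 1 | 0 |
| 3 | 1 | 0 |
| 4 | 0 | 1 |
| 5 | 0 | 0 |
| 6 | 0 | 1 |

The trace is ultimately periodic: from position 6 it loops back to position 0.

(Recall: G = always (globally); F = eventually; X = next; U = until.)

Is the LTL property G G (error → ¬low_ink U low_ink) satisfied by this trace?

G (error → ¬low_ink U low_ink) holds at every position 0..6, and those are all positions ever visited, so G G (error → ¬low_ink U low_ink) holds.

Satisfied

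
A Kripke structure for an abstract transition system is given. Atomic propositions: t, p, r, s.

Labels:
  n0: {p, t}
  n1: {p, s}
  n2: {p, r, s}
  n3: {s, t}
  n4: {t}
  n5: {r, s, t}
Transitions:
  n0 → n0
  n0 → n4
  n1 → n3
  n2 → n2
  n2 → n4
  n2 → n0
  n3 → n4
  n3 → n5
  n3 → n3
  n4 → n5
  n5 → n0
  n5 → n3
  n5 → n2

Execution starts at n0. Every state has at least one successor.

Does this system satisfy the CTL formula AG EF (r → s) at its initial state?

States satisfying EF (r → s): {n0, n1, n2, n3, n4, n5}.
States satisfying AG EF (r → s): {n0, n1, n2, n3, n4, n5}.
Every state reachable from n0 satisfies EF (r → s).
n0 ∈ Sat(AG EF (r → s)).

Yes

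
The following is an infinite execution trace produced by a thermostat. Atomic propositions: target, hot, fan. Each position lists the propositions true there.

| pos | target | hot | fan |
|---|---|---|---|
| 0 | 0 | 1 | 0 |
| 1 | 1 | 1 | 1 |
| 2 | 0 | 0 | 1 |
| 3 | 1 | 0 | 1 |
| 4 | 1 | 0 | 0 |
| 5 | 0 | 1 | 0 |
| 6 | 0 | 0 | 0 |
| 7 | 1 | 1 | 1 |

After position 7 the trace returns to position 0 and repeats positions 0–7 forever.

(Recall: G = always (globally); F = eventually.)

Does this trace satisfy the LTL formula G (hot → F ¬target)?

Holds

hot → F ¬target holds at every position 0..7, and those are all positions ever visited, so G (hot → F ¬target) holds.
Positions where hot holds: 0, 1, 5, 7.
Check F ¬target at each: 0→ok, 1→ok, 5→ok, 7→ok.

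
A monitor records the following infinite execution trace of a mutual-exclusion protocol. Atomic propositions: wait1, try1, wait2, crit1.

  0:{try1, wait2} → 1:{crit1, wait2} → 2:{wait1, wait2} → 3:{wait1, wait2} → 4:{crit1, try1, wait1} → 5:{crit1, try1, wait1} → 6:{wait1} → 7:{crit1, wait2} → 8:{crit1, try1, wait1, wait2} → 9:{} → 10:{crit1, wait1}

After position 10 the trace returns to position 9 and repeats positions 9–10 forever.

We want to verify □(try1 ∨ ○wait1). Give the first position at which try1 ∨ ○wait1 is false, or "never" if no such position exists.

6

Check try1 ∨ ○wait1 at each position in order: 0 ✓, 1 ✓, 2 ✓, 3 ✓, 4 ✓, 5 ✓.
At position 6 the labels are {wait1} and the next position 7 has {crit1, wait2}, so try1 ∨ ○wait1 is false there. This is the first violation.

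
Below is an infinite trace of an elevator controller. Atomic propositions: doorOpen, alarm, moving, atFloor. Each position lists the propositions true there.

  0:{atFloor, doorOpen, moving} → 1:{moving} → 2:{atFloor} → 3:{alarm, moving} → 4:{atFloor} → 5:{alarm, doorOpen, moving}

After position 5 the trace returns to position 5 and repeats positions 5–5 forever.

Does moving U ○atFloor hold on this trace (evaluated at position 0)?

Yes

Walking from position 0: ○atFloor first holds at position 1, and moving holds at every earlier position along the way, so moving U ○atFloor holds.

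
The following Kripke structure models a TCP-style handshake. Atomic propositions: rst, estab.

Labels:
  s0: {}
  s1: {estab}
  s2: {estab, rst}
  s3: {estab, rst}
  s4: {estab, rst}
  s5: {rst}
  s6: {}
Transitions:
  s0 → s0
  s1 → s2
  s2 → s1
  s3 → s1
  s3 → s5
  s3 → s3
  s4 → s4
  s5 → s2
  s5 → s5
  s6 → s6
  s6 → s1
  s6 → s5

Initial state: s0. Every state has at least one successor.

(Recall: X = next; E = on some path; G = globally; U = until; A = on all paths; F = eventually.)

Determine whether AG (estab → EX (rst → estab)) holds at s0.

Holds

States satisfying estab → EX (rst → estab): {s0, s1, s2, s3, s4, s5, s6}.
States satisfying AG (estab → EX (rst → estab)): {s0, s1, s2, s3, s4, s5, s6}.
Every state reachable from s0 satisfies estab → EX (rst → estab).
s0 ∈ Sat(AG (estab → EX (rst → estab))).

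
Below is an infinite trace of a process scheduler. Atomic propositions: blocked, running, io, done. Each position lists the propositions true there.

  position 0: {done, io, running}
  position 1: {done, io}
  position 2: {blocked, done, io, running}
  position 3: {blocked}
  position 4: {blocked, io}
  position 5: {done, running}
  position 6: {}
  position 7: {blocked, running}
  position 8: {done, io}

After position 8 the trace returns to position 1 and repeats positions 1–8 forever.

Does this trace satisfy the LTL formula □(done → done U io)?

No

done → done U io must hold at every position from 0 onward. It fails at position 5, so □(done → done U io) is false.
Positions where done holds: 0, 1, 2, 5, 8.
Check done U io at each: 0→ok, 1→ok, 2→ok, 5→fails, 8→ok.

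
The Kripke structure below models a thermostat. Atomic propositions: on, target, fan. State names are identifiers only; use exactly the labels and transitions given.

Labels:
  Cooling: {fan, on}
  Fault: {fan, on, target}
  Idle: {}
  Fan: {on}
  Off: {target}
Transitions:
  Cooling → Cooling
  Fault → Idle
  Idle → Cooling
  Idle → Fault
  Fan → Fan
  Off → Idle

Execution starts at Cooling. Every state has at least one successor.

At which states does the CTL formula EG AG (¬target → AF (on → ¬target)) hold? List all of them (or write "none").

States satisfying AG (¬target → AF (on → ¬target)): {Cooling, Fault, Idle, Fan, Off}.
States satisfying EG AG (¬target → AF (on → ¬target)): {Cooling, Fault, Idle, Fan, Off}.

{Cooling, Fault, Idle, Fan, Off}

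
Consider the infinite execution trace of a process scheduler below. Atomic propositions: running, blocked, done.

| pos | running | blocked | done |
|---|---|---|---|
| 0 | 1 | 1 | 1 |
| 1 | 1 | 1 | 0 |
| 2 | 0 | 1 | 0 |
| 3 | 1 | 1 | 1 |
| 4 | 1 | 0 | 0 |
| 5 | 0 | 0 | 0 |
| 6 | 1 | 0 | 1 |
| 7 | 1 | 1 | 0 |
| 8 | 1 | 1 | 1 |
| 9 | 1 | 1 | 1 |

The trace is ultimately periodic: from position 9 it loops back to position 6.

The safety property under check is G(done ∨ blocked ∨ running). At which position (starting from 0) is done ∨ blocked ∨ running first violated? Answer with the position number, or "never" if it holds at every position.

5

Check done ∨ blocked ∨ running at each position in order: 0 ✓, 1 ✓, 2 ✓, 3 ✓, 4 ✓.
At position 5 the labels are {}, so done ∨ blocked ∨ running is false there. This is the first violation.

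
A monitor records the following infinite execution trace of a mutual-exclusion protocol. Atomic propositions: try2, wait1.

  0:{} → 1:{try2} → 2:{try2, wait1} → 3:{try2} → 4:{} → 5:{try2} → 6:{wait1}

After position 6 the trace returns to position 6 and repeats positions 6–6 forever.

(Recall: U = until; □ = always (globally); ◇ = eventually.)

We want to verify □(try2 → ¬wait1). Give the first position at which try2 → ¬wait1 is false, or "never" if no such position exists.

2

Check try2 → ¬wait1 at each position in order: 0 ✓, 1 ✓.
At position 2 the labels are {try2, wait1}, so try2 → ¬wait1 is false there. This is the first violation.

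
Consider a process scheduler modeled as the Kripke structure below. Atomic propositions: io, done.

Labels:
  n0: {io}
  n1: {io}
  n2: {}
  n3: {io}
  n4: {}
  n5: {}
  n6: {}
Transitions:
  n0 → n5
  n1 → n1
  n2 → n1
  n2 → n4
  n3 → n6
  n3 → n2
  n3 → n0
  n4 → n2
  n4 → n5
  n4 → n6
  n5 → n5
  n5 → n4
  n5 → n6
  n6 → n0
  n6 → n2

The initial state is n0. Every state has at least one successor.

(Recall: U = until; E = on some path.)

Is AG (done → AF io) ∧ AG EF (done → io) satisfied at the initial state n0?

States satisfying done → AF io: {n0, n1, n2, n3, n4, n5, n6}.
States satisfying AG (done → AF io): {n0, n1, n2, n3, n4, n5, n6}.
States satisfying EF (done → io): {n0, n1, n2, n3, n4, n5, n6}.
States satisfying AG EF (done → io): {n0, n1, n2, n3, n4, n5, n6}.
States satisfying AG (done → AF io) ∧ AG EF (done → io): {n0, n1, n2, n3, n4, n5, n6}.
n0 ∈ Sat(AG (done → AF io) ∧ AG EF (done → io)).

Holds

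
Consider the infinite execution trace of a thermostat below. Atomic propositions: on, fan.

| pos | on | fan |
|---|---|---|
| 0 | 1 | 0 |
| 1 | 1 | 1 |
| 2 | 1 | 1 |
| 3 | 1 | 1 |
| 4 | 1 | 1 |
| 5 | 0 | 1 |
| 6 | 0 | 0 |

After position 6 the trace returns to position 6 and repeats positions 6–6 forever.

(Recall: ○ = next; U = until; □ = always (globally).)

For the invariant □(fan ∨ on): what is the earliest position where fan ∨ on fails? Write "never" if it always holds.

Check fan ∨ on at each position in order: 0 ✓, 1 ✓, 2 ✓, 3 ✓, 4 ✓, 5 ✓.
At position 6 the labels are {}, so fan ∨ on is false there. This is the first violation.

6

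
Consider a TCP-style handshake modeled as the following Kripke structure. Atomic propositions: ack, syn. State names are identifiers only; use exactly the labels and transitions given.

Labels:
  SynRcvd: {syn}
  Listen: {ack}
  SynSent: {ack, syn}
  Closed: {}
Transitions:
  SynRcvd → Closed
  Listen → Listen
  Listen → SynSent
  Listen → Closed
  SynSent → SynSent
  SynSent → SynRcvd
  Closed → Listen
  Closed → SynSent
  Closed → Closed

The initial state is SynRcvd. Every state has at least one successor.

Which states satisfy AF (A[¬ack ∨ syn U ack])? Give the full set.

{Listen, SynSent}

States satisfying A[¬ack ∨ syn U ack]: {Listen, SynSent}.
States satisfying AF (A[¬ack ∨ syn U ack]): {Listen, SynSent}.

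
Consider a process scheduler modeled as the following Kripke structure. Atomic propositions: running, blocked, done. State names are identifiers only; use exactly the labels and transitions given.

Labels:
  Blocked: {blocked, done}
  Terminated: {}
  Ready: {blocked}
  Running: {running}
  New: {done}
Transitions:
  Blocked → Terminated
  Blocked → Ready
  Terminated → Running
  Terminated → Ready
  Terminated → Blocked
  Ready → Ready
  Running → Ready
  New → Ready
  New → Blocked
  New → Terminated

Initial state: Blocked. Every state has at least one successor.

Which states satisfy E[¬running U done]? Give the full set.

States satisfying ¬running: {Blocked, Terminated, Ready, New}.
States satisfying done: {Blocked, New}.
States satisfying E[¬running U done]: {Blocked, Terminated, New}.

{Blocked, Terminated, New}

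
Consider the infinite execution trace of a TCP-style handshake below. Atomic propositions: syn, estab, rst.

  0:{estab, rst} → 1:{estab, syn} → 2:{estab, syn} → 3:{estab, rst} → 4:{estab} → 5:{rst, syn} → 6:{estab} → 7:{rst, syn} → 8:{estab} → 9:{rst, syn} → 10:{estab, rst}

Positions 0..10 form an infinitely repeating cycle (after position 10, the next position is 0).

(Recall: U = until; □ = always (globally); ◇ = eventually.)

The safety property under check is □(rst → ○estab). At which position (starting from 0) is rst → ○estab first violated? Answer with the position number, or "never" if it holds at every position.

never

rst → ○estab holds at every position 0..10, and those are all the positions the trace ever visits, so the invariant □(rst → ○estab) is never violated.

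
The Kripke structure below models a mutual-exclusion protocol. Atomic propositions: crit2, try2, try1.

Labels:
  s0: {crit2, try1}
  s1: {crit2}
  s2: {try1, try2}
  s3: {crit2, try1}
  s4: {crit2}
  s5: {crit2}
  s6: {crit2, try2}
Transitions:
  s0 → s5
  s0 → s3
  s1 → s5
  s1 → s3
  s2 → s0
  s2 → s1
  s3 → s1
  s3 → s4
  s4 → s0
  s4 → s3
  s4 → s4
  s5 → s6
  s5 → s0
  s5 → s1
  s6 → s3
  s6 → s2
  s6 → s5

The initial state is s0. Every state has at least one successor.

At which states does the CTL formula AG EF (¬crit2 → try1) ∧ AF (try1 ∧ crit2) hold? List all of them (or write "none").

States satisfying EF (¬crit2 → try1): {s0, s1, s2, s3, s4, s5, s6}.
States satisfying AG EF (¬crit2 → try1): {s0, s1, s2, s3, s4, s5, s6}.
States satisfying try1 ∧ crit2: {s0, s3}.
States satisfying AF (try1 ∧ crit2): {s0, s3}.
States satisfying AG EF (¬crit2 → try1) ∧ AF (try1 ∧ crit2): {s0, s3}.

{s0, s3}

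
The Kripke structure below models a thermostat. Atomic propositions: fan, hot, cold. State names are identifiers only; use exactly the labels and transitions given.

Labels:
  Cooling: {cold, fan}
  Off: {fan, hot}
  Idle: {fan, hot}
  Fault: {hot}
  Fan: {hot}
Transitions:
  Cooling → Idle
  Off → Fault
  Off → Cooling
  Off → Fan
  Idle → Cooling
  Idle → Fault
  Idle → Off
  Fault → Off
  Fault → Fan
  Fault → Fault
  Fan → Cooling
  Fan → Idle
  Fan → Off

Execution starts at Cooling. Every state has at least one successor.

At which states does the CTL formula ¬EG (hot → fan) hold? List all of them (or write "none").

{Fault, Fan}

States satisfying hot → fan: {Cooling, Off, Idle}.
States satisfying EG (hot → fan): {Cooling, Off, Idle}.
States satisfying ¬EG (hot → fan): {Fault, Fan}.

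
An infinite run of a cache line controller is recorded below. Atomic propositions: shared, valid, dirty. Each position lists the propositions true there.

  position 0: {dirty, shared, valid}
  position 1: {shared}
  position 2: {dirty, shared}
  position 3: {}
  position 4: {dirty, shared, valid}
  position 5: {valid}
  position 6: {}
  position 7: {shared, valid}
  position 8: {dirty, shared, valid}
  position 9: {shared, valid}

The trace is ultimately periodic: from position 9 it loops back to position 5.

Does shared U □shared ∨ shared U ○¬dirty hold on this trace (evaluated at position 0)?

Walking from position 0: at position 3, □shared has not yet held and shared fails, so shared U □shared is false.
Walking from position 0: ○¬dirty first holds at position 0, and shared holds at every earlier position along the way, so shared U ○¬dirty holds.
At position 0: shared U □shared is false; shared U ○¬dirty is true; so shared U □shared ∨ shared U ○¬dirty is true.

Yes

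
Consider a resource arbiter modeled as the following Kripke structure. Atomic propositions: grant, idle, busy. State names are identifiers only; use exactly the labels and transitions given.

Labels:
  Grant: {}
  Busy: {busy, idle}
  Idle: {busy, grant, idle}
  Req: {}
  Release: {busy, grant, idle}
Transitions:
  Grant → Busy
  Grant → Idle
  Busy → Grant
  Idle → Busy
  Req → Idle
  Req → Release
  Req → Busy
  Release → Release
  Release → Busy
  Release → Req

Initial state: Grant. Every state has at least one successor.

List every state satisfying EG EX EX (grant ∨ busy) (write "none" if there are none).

States satisfying EX EX (grant ∨ busy): {Grant, Busy, Req, Release}.
States satisfying EG EX EX (grant ∨ busy): {Grant, Busy, Req, Release}.

{Grant, Busy, Req, Release}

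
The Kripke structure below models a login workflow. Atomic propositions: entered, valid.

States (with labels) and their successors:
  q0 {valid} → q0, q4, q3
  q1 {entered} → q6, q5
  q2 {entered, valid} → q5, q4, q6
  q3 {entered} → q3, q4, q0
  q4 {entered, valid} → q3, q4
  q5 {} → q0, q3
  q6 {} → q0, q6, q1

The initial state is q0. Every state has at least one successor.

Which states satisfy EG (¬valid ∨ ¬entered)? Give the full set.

States satisfying ¬valid ∨ ¬entered: {q0, q1, q3, q5, q6}.
States satisfying EG (¬valid ∨ ¬entered): {q0, q1, q3, q5, q6}.

{q0, q1, q3, q5, q6}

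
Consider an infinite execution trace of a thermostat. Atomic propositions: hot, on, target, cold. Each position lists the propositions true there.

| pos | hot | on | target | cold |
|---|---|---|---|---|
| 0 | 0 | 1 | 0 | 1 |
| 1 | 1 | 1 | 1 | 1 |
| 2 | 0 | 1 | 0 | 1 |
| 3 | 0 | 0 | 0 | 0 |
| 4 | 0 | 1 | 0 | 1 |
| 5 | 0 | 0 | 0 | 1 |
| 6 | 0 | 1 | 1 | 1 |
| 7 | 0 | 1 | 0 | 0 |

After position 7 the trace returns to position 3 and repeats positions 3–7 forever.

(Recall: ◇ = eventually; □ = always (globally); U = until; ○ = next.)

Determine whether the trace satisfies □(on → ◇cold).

Satisfied

on → ◇cold holds at every position 0..7, and those are all positions ever visited, so □(on → ◇cold) holds.
Positions where on holds: 0, 1, 2, 4, 6, 7.
Check ◇cold at each: 0→ok, 1→ok, 2→ok, 4→ok, 6→ok, 7→ok.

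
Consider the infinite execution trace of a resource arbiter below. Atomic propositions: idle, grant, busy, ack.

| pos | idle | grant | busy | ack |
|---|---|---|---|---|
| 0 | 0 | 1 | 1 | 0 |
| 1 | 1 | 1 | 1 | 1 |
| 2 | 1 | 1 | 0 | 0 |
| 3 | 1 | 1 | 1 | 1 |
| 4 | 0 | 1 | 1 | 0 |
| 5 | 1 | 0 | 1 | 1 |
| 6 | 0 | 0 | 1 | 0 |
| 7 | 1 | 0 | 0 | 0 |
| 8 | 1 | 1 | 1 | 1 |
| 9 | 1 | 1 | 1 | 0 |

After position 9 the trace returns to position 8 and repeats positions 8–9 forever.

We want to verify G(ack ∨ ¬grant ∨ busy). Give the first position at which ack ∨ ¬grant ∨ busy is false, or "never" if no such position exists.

Check ack ∨ ¬grant ∨ busy at each position in order: 0 ✓, 1 ✓.
At position 2 the labels are {grant, idle}, so ack ∨ ¬grant ∨ busy is false there. This is the first violation.

2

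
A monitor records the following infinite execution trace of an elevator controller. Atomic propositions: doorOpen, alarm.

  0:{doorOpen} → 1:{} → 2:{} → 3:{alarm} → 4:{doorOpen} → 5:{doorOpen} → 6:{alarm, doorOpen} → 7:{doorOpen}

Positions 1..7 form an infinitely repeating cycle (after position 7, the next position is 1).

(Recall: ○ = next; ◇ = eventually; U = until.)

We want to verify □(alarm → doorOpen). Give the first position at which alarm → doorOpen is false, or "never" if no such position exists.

Check alarm → doorOpen at each position in order: 0 ✓, 1 ✓, 2 ✓.
At position 3 the labels are {alarm}, so alarm → doorOpen is false there. This is the first violation.

3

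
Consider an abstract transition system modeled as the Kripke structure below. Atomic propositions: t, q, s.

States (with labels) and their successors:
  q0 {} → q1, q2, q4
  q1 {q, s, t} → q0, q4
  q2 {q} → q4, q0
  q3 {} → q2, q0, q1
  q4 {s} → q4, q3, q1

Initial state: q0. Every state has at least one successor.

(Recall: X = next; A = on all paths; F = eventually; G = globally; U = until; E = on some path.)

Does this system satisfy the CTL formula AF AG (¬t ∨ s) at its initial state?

Satisfied

States satisfying AG (¬t ∨ s): {q0, q1, q2, q3, q4}.
States satisfying AF AG (¬t ∨ s): {q0, q1, q2, q3, q4}.
q0 ∈ Sat(AF AG (¬t ∨ s)).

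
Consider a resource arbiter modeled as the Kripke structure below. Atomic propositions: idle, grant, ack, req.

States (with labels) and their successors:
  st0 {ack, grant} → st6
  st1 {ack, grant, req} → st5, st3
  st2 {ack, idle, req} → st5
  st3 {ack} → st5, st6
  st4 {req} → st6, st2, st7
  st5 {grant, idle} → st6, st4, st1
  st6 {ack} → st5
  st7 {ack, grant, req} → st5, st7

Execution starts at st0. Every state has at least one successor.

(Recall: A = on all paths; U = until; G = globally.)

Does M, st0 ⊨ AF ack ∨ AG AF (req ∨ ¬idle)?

States satisfying ack: {st0, st1, st2, st3, st6, st7}.
States satisfying AF ack: {st0, st1, st2, st3, st4, st5, st6, st7}.
States satisfying AF (req ∨ ¬idle): {st0, st1, st2, st3, st4, st5, st6, st7}.
States satisfying AG AF (req ∨ ¬idle): {st0, st1, st2, st3, st4, st5, st6, st7}.
States satisfying AF ack ∨ AG AF (req ∨ ¬idle): {st0, st1, st2, st3, st4, st5, st6, st7}.
st0 ∈ Sat(AF ack ∨ AG AF (req ∨ ¬idle)).

Satisfied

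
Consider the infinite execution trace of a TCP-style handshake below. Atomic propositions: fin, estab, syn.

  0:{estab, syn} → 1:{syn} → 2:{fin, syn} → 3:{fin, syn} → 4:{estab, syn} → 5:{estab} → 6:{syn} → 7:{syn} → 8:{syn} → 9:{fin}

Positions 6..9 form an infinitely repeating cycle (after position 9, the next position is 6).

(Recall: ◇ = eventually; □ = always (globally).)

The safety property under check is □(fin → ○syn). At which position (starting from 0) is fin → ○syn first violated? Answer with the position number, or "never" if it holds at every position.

never

fin → ○syn holds at every position 0..9, and those are all the positions the trace ever visits, so the invariant □(fin → ○syn) is never violated.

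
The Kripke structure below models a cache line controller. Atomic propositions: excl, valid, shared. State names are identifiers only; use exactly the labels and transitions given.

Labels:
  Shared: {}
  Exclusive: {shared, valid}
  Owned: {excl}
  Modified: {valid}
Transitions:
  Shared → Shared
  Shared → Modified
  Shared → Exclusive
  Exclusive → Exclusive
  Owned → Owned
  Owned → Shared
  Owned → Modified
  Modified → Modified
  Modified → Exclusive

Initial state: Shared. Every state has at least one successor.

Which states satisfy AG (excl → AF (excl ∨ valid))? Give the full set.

States satisfying excl → AF (excl ∨ valid): {Shared, Exclusive, Owned, Modified}.
States satisfying AG (excl → AF (excl ∨ valid)): {Shared, Exclusive, Owned, Modified}.

{Shared, Exclusive, Owned, Modified}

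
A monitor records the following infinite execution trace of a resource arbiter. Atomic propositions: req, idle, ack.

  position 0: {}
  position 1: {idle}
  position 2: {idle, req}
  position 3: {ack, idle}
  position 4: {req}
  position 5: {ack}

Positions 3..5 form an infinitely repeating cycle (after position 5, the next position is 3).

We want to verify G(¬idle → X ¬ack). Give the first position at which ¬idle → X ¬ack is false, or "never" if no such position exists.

Check ¬idle → X ¬ack at each position in order: 0 ✓, 1 ✓, 2 ✓, 3 ✓.
At position 4 the labels are {req} and the next position 5 has {ack}, so ¬idle → X ¬ack is false there. This is the first violation.

4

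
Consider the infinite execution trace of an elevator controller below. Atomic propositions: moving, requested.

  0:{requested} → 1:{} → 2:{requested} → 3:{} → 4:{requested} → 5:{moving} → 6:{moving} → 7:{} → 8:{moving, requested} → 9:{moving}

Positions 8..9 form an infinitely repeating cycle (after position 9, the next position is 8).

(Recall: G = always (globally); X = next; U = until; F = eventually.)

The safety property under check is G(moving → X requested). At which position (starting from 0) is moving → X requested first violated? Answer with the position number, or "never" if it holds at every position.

5

Check moving → X requested at each position in order: 0 ✓, 1 ✓, 2 ✓, 3 ✓, 4 ✓.
At position 5 the labels are {moving} and the next position 6 has {moving}, so moving → X requested is false there. This is the first violation.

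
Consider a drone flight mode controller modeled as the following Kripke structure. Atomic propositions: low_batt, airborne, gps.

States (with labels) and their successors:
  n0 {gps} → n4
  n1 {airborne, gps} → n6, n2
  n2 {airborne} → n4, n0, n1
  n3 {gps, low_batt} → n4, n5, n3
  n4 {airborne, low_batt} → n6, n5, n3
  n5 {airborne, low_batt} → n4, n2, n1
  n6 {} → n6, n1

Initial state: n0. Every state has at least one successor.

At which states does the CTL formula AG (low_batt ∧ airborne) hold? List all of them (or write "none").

none

States satisfying low_batt ∧ airborne: {n4, n5}.
States satisfying AG (low_batt ∧ airborne): ∅.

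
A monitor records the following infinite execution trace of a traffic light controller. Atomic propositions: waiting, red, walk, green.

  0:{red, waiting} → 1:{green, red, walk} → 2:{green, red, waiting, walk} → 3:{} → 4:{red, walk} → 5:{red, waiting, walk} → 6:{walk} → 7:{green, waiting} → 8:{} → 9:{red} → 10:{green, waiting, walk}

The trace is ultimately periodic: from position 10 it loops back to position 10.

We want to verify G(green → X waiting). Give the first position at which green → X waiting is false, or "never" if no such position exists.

Check green → X waiting at each position in order: 0 ✓, 1 ✓.
At position 2 the labels are {green, red, waiting, walk} and the next position 3 has {}, so green → X waiting is false there. This is the first violation.

2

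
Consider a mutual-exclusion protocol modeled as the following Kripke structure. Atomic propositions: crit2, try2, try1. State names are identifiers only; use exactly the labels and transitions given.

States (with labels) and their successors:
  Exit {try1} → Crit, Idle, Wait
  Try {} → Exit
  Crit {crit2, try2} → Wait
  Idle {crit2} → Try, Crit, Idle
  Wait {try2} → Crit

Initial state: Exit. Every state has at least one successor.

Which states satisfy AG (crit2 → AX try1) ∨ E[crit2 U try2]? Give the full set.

{Crit, Idle, Wait}

States satisfying crit2 → AX try1: {Exit, Try, Wait}.
States satisfying AG (crit2 → AX try1): ∅.
States satisfying crit2: {Crit, Idle}.
States satisfying try2: {Crit, Wait}.
States satisfying E[crit2 U try2]: {Crit, Idle, Wait}.
States satisfying AG (crit2 → AX try1) ∨ E[crit2 U try2]: {Crit, Idle, Wait}.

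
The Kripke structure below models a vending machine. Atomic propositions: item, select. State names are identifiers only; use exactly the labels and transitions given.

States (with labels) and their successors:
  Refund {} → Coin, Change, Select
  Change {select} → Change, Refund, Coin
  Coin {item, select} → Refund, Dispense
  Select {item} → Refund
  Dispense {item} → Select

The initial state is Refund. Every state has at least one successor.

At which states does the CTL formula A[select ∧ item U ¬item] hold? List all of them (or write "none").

{Refund, Change}

States satisfying select ∧ item: {Coin}.
States satisfying ¬item: {Refund, Change}.
States satisfying A[select ∧ item U ¬item]: {Refund, Change}.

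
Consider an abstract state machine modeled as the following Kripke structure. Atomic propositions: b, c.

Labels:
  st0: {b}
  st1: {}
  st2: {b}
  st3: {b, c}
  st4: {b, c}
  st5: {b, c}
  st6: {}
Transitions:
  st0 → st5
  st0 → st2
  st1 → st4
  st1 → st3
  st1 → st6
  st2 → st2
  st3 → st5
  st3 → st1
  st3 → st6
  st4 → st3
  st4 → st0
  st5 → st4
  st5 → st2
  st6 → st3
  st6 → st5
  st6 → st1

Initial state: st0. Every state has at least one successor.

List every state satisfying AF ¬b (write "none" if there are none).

States satisfying ¬b: {st1, st6}.
States satisfying AF ¬b: {st1, st6}.

{st1, st6}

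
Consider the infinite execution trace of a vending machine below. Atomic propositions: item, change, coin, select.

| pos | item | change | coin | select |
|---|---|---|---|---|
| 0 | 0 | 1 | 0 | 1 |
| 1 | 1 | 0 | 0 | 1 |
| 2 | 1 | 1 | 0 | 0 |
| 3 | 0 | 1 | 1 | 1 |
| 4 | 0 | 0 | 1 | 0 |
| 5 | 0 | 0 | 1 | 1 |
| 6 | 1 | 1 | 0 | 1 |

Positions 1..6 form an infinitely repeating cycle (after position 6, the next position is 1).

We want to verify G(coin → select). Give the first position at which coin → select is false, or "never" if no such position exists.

4

Check coin → select at each position in order: 0 ✓, 1 ✓, 2 ✓, 3 ✓.
At position 4 the labels are {coin}, so coin → select is false there. This is the first violation.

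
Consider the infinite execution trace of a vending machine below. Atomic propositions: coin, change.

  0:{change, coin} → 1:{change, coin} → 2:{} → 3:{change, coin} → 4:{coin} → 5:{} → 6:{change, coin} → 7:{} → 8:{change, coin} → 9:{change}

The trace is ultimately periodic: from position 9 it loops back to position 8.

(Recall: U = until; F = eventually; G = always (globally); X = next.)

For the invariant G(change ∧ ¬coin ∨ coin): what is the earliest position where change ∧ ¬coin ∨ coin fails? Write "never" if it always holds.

2

Check change ∧ ¬coin ∨ coin at each position in order: 0 ✓, 1 ✓.
At position 2 the labels are {}, so change ∧ ¬coin ∨ coin is false there. This is the first violation.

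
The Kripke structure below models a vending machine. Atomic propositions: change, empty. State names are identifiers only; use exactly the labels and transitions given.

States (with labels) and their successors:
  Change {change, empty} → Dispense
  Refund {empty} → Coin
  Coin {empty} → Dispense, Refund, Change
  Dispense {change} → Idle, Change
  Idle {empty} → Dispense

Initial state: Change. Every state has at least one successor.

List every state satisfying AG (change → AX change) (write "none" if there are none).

none

States satisfying change → AX change: {Change, Refund, Coin, Idle}.
States satisfying AG (change → AX change): ∅.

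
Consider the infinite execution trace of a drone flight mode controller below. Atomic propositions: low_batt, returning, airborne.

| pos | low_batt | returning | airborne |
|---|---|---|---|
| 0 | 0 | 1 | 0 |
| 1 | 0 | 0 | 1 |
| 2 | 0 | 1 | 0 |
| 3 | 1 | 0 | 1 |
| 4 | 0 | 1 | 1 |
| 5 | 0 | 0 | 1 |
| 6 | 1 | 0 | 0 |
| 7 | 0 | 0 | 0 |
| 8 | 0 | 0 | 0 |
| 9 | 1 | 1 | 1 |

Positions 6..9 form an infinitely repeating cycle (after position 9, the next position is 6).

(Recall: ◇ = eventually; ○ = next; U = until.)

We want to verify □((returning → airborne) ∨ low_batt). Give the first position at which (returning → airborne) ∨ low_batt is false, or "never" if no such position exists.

At position 0 the labels are {returning}, so (returning → airborne) ∨ low_batt is false there. This is the first violation.

0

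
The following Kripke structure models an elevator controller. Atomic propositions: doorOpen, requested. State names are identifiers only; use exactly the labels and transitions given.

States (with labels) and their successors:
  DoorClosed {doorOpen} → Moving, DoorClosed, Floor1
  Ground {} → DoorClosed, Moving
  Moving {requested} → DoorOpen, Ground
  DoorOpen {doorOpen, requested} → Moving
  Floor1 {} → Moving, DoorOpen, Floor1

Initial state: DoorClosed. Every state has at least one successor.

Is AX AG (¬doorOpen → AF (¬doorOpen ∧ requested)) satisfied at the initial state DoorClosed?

States satisfying AG (¬doorOpen → AF (¬doorOpen ∧ requested)): ∅.
States satisfying AX AG (¬doorOpen → AF (¬doorOpen ∧ requested)): ∅.
DoorClosed ∉ Sat(AX AG (¬doorOpen → AF (¬doorOpen ∧ requested))).

Violated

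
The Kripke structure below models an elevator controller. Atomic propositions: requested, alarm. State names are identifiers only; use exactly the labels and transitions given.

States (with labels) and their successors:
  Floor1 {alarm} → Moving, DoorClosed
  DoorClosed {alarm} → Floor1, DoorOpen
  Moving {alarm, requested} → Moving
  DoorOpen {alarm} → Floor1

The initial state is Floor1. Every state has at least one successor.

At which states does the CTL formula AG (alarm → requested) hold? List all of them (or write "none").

States satisfying alarm → requested: {Moving}.
States satisfying AG (alarm → requested): {Moving}.

{Moving}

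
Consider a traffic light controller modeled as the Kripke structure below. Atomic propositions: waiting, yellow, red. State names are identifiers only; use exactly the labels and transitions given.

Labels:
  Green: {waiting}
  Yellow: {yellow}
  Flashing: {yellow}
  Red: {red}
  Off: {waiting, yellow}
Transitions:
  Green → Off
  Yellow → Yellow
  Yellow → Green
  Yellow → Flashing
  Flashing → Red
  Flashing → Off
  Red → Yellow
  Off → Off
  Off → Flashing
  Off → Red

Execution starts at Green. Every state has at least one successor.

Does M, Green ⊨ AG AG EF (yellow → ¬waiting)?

Satisfied

States satisfying AG EF (yellow → ¬waiting): {Green, Yellow, Flashing, Red, Off}.
States satisfying AG AG EF (yellow → ¬waiting): {Green, Yellow, Flashing, Red, Off}.
Every state reachable from Green satisfies AG EF (yellow → ¬waiting).
Green ∈ Sat(AG AG EF (yellow → ¬waiting)).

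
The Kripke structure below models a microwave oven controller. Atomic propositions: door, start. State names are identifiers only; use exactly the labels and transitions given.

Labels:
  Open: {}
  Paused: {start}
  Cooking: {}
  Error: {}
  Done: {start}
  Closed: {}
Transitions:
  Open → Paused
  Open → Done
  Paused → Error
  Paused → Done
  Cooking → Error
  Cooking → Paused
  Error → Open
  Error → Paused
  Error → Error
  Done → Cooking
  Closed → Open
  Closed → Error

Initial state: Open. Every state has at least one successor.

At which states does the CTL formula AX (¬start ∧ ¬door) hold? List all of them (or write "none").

{Done, Closed}

States satisfying ¬start ∧ ¬door: {Open, Cooking, Error, Closed}.
States satisfying AX (¬start ∧ ¬door): {Done, Closed}.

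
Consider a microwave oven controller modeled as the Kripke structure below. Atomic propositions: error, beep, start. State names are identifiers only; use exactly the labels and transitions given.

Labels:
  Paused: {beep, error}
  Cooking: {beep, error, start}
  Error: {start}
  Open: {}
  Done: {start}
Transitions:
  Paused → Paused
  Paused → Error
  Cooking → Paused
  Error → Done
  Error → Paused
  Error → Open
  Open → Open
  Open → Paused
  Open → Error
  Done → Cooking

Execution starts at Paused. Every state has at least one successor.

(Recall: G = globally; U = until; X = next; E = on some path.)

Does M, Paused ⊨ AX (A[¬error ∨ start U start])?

Does not hold

States satisfying A[¬error ∨ start U start]: {Cooking, Error, Done}.
States satisfying AX (A[¬error ∨ start U start]): {Done}.
Paused ∉ Sat(AX (A[¬error ∨ start U start])).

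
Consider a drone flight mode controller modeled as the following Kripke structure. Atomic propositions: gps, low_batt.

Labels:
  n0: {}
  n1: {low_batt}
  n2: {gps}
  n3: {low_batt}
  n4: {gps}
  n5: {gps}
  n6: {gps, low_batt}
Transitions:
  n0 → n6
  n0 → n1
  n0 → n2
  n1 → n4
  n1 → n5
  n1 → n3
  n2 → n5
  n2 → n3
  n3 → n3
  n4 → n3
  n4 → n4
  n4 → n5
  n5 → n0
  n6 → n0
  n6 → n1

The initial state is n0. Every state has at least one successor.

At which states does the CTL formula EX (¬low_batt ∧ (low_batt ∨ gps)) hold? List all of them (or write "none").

States satisfying ¬low_batt ∧ (low_batt ∨ gps): {n2, n4, n5}.
States satisfying EX (¬low_batt ∧ (low_batt ∨ gps)): {n0, n1, n2, n4}.

{n0, n1, n2, n4}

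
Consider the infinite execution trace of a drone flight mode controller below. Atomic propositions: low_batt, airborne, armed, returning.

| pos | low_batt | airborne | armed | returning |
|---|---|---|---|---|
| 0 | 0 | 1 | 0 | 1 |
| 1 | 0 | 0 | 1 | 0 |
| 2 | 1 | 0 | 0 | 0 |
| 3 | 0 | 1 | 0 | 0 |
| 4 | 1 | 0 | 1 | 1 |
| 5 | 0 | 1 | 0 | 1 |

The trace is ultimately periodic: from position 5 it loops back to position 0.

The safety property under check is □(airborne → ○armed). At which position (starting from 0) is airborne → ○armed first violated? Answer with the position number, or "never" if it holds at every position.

5

Check airborne → ○armed at each position in order: 0 ✓, 1 ✓, 2 ✓, 3 ✓, 4 ✓.
At position 5 the labels are {airborne, returning} and the next position 0 has {airborne, returning}, so airborne → ○armed is false there. This is the first violation.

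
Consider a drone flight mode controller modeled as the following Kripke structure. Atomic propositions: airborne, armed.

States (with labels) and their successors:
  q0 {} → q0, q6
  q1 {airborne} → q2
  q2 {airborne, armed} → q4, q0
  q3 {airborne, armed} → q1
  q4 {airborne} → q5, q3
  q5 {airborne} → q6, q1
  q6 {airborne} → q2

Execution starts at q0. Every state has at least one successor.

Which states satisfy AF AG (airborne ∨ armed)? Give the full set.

none

States satisfying AG (airborne ∨ armed): ∅.
States satisfying AF AG (airborne ∨ armed): ∅.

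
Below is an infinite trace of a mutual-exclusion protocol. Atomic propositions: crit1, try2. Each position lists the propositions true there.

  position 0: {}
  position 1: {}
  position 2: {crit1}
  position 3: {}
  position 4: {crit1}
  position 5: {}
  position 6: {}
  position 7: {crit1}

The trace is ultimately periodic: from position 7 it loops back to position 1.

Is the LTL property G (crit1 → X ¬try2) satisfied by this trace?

Satisfied

crit1 → X ¬try2 holds at every position 0..7, and those are all positions ever visited, so G (crit1 → X ¬try2) holds.
Positions where crit1 holds: 2, 4, 7.
Check X ¬try2 at each: 2→ok, 4→ok, 7→ok.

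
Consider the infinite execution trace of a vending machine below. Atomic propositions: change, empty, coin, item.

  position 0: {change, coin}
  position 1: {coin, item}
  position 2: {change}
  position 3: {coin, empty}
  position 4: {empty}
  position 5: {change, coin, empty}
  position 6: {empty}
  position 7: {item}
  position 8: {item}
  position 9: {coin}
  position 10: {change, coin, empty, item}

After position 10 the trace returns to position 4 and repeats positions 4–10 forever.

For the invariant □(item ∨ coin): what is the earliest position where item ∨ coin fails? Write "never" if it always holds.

2

Check item ∨ coin at each position in order: 0 ✓, 1 ✓.
At position 2 the labels are {change}, so item ∨ coin is false there. This is the first violation.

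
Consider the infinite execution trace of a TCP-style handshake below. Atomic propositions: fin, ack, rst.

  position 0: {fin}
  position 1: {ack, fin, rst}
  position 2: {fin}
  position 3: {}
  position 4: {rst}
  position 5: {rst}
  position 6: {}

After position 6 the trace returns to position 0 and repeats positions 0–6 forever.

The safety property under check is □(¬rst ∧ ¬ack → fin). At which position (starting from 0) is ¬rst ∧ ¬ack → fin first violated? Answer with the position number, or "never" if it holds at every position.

Check ¬rst ∧ ¬ack → fin at each position in order: 0 ✓, 1 ✓, 2 ✓.
At position 3 the labels are {}, so ¬rst ∧ ¬ack → fin is false there. This is the first violation.

3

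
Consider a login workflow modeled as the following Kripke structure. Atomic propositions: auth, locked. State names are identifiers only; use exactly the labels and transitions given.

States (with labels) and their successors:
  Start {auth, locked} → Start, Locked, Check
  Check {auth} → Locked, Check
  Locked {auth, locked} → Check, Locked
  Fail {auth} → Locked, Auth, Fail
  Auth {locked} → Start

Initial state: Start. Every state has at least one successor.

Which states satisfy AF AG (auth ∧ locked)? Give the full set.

States satisfying AG (auth ∧ locked): ∅.
States satisfying AF AG (auth ∧ locked): ∅.

none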